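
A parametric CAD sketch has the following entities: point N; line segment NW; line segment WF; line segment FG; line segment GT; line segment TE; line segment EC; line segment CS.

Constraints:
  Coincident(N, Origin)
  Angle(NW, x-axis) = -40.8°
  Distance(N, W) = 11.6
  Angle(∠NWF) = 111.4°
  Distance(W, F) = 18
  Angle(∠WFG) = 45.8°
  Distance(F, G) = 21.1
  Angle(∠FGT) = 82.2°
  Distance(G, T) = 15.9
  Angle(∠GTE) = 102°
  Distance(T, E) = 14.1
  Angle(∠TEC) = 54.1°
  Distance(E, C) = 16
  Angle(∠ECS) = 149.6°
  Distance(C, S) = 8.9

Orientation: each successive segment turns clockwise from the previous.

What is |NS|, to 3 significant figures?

9.63

N is at the origin; NW runs at -40.8° with length 11.6, so W = (8.78, -7.58). ∠NWF = 111.4° gives WF at -109° from the x-axis; with |WF| = 18.0, F = (2.80, -24.6). ∠WFG = 45.8° gives FG at 116° from the x-axis; with |FG| = 21.1, G = (-6.58, -5.66). ∠FGT = 82.2° gives GT at 18.6° from the x-axis; with |GT| = 15.9, T = (8.49, -0.587). ∠GTE = 102.0° gives TE at -59.4° from the x-axis; with |TE| = 14.1, E = (15.7, -12.7). ∠TEC = 54.1° gives EC at 175° from the x-axis; with |EC| = 16.0, C = (-0.264, -11.2). ∠ECS = 149.6° gives CS at 144° from the x-axis; with |CS| = 8.9, S = (-7.49, -6.05). Then |NS| = |S − N| = 9.63.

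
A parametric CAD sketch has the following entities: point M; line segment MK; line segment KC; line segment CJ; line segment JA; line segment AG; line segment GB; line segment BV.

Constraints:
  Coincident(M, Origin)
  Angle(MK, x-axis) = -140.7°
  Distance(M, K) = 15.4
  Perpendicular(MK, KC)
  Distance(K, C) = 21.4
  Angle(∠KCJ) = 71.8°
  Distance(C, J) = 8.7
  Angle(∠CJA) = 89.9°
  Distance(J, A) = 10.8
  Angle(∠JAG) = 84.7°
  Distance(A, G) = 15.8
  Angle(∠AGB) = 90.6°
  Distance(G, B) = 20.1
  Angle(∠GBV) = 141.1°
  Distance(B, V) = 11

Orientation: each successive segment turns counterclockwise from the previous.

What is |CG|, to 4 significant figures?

11.68

∠CJA = 89.9° gives JA at 147.6° from the x-axis; with |JA| = 10.8, A = (-2.807, -13.19). ∠JAG = 84.7° gives AG at -117.1° from the x-axis; with |AG| = 15.8, G = (-10.00, -27.26). Then |CG| = |G − C| = 11.68.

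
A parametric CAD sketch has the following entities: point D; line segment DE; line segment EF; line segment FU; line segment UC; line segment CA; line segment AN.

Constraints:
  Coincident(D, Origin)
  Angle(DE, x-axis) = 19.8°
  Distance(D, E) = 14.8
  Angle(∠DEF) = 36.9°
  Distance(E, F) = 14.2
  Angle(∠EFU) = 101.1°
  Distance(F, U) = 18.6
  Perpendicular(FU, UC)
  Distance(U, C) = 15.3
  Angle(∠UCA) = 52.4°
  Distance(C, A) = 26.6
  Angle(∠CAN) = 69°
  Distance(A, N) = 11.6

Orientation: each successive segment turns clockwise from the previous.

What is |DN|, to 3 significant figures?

11.0

D is at the origin; DE runs at 19.8° with length 14.8, so E = (13.9, 5.01). ∠DEF = 36.9° gives EF at -123° from the x-axis; with |EF| = 14.2, F = (6.13, -6.86). ∠EFU = 101.1° gives FU at 158° from the x-axis; with |FU| = 18.6, U = (-11.1, 0.173). The perpendicularity gives UC at right angles to FU, so UC runs at 67.8°; with |UC| = 15.3, C = (-5.31, 14.3). ∠UCA = 52.4° gives CA at -59.8° from the x-axis; with |CA| = 26.6, A = (8.07, -8.65). ∠CAN = 69.0° gives AN at -171° from the x-axis; with |AN| = 11.6, N = (-3.38, -10.5). Then |DN| = |N − D| = 11.0.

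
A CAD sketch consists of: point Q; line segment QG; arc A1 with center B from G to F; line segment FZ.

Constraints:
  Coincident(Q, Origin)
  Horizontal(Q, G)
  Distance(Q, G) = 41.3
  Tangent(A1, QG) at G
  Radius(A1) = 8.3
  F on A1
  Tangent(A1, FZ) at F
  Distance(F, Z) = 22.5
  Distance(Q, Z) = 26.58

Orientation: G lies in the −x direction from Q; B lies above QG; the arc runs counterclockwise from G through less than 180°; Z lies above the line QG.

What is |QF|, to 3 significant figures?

35.6

Q is at the origin; Q and G share the same y with |QG| = 41.3 and G on the −x side, so G = (-41.3, 0.00). Tangency of A1 to QG means the radius BG is perpendicular to QG, so B = G + (0, 8.3) = (-41.3, 8.30). Since BF ⟂ FZ (tangency), |BZ| = √(8.3² + 22.5²) = 24.0 regardless of where F sits on A1. So Z lies on both circle(Q, 26.58) and circle(B, 24.0); the above-QG intersection is Z = (-19.4, 18.1). F is the foot of the tangent from Z: F = (-35.5, 2.38).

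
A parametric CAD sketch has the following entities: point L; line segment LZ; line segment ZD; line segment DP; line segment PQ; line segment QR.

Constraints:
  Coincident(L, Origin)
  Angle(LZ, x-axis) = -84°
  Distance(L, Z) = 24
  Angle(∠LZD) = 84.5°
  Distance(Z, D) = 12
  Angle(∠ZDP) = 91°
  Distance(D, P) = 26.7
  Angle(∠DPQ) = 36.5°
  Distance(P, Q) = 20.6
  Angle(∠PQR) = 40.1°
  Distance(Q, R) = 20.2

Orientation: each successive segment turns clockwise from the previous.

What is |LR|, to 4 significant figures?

19.64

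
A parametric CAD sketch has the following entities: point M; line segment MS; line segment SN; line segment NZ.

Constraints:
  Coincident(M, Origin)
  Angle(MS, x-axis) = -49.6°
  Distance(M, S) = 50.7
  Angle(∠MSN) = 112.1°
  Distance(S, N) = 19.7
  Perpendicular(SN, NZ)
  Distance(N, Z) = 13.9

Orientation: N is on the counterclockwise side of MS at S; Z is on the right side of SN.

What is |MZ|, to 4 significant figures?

72.18

∠MSN = 112.1°, so SN runs at -49.6° + (180° − 112.1°) = 18.30° from the x-axis; with |SN| = 19.7, N = S + 19.7·(cos 18.30°, sin 18.30°) = (51.56, -32.42). SN is perpendicular to NZ; with |NZ| = 13.9 on the right of SN, Z = N + 13.9·(0.3140, -0.9494) = (55.93, -45.62). Then |MZ| = |Z − M| = 72.18.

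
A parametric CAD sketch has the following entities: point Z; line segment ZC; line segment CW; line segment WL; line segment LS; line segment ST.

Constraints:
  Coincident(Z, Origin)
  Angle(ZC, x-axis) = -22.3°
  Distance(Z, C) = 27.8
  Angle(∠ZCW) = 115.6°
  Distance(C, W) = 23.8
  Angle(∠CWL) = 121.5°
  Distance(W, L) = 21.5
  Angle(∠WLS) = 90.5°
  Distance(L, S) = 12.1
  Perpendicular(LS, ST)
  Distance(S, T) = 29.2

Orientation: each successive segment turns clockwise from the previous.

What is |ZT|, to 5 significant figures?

32.919

∠WLS = 90.5° gives LS at 125.30° from the x-axis; with |LS| = 12.1, S = (2.4441, -36.704). LS is perpendicular to ST, so ST runs at 35.300°; with |ST| = 29.2, T = (26.275, -19.831). Then |ZT| = |T − Z| = 32.919.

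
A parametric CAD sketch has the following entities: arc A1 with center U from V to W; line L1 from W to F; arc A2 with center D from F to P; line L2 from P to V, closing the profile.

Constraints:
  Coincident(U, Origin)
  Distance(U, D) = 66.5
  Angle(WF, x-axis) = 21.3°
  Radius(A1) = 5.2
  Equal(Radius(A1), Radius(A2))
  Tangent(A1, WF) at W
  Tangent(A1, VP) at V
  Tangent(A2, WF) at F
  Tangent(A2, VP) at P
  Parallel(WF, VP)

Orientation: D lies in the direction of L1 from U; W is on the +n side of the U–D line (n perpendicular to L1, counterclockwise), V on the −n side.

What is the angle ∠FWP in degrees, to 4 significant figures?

8.889°

Tangency of A1 to both parallel lines with radius 5.2 puts W and V at U ± 5.2·n: W = (-1.889, 4.845), V = (1.889, -4.845). Equal radii place F and P the same way about D: F = D + 5.2·n = (60.07, 29.00), P = D − 5.2·n = (63.85, 19.31). Then cos ∠FWP = WF·WP / (|WF||WP|), giving 8.889°.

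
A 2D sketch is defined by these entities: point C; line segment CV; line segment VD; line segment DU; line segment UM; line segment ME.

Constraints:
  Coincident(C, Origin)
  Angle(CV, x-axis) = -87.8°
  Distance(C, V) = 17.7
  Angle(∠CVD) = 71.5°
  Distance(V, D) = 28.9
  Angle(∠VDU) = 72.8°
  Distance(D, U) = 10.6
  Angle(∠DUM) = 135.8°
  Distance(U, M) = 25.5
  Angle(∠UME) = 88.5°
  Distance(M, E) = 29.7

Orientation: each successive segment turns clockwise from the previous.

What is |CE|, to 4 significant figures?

26.18

∠DUM = 135.8° gives UM at 12.30° from the x-axis; with |UM| = 25.5, M = (3.706, 4.696). ∠UME = 88.5° gives ME at -79.20° from the x-axis; with |ME| = 29.7, E = (9.272, -24.48). Then |CE| = |E − C| = 26.18.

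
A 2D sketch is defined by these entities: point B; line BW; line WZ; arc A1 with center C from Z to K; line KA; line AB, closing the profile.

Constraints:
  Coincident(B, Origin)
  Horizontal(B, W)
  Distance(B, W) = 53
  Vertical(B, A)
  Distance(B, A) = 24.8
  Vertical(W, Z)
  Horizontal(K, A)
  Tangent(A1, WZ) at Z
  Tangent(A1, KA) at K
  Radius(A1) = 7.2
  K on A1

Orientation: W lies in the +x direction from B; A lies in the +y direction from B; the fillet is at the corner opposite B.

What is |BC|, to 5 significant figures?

49.065

B is at the origin; B and W share the same y with |BW| = 53.0 and W on the +x side, so W = (53.000, 0.0000). B and A share the same x with |BA| = 24.8 and A on the +y side, so A = (0.0000, 24.800). The virtual corner opposite B is at (53.000, 24.800). Since A1 is tangent to WZ there, CZ ⟂ WZ and since A1 is tangent to KA there, CK ⟂ KA, with radius 7.2, so the center C sits 7.2 in from both sides at C = (45.800, 17.600). Then |BC| = |C − B| = 49.065.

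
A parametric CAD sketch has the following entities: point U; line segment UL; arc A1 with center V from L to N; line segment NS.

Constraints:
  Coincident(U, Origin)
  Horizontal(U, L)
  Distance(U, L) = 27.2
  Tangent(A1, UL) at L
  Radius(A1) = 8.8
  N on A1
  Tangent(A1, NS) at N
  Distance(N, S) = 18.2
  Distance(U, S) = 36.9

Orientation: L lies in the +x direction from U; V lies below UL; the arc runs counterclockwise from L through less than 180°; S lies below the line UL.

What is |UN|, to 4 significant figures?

21.69

Checks: |VN| = 8.800 ✓; ∠(VN, NS) = 90.00° ✓; |NS| = 18.20 ✓; |US| = 36.90 ✓.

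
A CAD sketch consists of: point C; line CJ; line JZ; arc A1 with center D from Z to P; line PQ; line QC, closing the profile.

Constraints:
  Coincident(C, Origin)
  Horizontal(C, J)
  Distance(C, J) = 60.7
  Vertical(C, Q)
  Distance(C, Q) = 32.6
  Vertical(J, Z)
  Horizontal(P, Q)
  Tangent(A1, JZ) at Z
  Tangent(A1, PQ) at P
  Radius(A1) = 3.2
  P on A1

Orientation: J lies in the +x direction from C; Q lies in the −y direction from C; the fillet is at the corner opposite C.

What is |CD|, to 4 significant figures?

64.58

C is at the origin; C and J share the same y with |CJ| = 60.7 and J on the +x side, so J = (60.70, 0.000). CQ is vertical with |CQ| = 32.6 and Q on the −y side, so Q = (0.000, -32.60). The virtual corner opposite C is at (60.70, -32.60). Since A1 is tangent to JZ there, DZ ⟂ JZ and A1 meets PQ tangentially, so DP is at right angles to PQ, with radius 3.2, so the center D sits 3.2 in from both sides at D = (57.50, -29.40). Then |CD| = |D − C| = 64.58.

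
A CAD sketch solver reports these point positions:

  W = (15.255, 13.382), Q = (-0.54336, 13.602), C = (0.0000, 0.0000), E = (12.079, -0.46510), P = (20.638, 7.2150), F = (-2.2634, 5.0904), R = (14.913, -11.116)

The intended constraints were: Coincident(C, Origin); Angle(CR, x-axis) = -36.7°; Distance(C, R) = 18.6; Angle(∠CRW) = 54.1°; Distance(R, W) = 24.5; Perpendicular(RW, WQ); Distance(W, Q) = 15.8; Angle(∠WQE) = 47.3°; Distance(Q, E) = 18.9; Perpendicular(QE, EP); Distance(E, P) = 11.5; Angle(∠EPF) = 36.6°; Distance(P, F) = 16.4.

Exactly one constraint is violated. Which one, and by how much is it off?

Distance(P, F) = 16.4 — off by 6.60.

C = (0.00, 0.00) ✓; CR at -36.70° ✓; |CR| = 18.60 ✓; ∠CRW = 54.10° ✓; |RW| = 24.50 ✓; ∠(RW, WQ) = 90.00° ✓; |WQ| = 15.80 ✓; ∠WQE = 47.30° ✓; |QE| = 18.90 ✓; ∠(QE, EP) = 90.00° ✓; |EP| = 11.50 ✓; ∠EPF = 36.60° ✓; |PF| = 23.00 ✗.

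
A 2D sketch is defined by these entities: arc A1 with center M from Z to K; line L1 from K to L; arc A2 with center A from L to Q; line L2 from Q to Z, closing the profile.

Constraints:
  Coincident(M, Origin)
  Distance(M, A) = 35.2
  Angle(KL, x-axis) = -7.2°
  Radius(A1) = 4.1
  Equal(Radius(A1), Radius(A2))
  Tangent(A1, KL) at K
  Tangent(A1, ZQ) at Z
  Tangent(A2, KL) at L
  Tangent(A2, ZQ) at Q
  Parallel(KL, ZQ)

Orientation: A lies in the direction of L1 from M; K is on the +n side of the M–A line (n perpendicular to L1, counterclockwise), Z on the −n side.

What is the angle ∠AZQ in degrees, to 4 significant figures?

6.644°

Tangency of A1 to both parallel lines with radius 4.1 puts K and Z at M ± 4.1·n: K = (0.5139, 4.068), Z = (-0.5139, -4.068). Equal radii place L and Q the same way about A: L = A + 4.1·n = (35.44, -0.3441), Q = A − 4.1·n = (34.41, -8.479). Then cos ∠AZQ = ZA·ZQ / (|ZA||ZQ|), giving 6.644°.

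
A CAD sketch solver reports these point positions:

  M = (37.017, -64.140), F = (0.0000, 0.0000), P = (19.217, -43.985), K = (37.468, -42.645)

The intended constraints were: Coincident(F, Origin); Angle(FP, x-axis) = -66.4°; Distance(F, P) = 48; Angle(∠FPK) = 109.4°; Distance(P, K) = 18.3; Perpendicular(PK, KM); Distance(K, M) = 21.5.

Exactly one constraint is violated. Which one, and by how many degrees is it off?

Perpendicular(PK, KM) — off by 5.40°.

F = (0.00, 0.00) ✓; FP at -66.40° ✓; |FP| = 48.00 ✓; ∠FPK = 109.4° ✓; |PK| = 18.30 ✓; ∠(PK, KM) = 95.40° ✗; |KM| = 21.50 ✓.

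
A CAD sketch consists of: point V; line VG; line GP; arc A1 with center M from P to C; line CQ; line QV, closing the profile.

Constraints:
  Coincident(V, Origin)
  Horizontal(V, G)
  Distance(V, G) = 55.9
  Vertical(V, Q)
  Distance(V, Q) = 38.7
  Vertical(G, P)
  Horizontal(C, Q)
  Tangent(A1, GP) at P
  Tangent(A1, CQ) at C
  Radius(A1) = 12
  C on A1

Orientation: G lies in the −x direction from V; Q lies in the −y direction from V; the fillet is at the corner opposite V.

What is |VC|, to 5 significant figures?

58.523

The virtual corner opposite V is at (-55.900, -38.700). The tangent condition forces MP to be normal to GP and tangency of A1 to CQ means the radius MC is perpendicular to CQ, with radius 12.0, so the center M sits 12.0 in from both sides at M = (-43.900, -26.700). That places the tangent points at P = (-55.900, -26.700) on GP and C = (-43.900, -38.700) on CQ. Then |VC| = |C − V| = 58.523.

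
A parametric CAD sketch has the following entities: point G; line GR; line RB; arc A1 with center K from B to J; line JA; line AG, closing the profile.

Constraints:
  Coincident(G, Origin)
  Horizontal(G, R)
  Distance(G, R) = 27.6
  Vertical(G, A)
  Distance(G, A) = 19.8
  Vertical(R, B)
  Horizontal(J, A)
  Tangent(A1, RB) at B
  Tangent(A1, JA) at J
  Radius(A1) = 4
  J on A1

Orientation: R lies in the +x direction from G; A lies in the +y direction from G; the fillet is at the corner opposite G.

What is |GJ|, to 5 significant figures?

30.806

G is at the origin; G and R share the same y with |GR| = 27.6 and R on the +x side, so R = (27.600, 0.0000). GA is vertical with |GA| = 19.8 and A on the +y side, so A = (0.0000, 19.800). The virtual corner opposite G is at (27.600, 19.800). The tangent condition forces KB to be normal to RB and since A1 is tangent to JA there, KJ ⟂ JA, with radius 4.0, so the center K sits 4.0 in from both sides at K = (23.600, 15.800). That places the tangent points at B = (27.600, 15.800) on RB and J = (23.600, 19.800) on JA. Then |GJ| = |J − G| = 30.806.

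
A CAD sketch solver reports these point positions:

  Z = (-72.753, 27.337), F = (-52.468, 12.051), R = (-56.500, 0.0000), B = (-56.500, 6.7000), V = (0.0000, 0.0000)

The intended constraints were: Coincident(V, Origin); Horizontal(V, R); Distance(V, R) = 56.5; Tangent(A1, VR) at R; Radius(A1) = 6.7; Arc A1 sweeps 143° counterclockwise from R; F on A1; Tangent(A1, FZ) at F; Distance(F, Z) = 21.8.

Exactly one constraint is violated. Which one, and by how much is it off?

Distance(F, Z) = 21.8 — off by 3.60.

V = (0.00, 0.00) ✓; V.y = 0.00, R.y = 0.00 ✓; |VR| = 56.50 ✓; ∠(BR, RV) = 90.00° ✓; |BR| = 6.700 ✓; bearing(B→F) − bearing(B→R) = 143.0° ✓; |BF| = 6.700 ✓; ∠(BF, FZ) = 90.00° ✓; |FZ| = 25.40 ✗.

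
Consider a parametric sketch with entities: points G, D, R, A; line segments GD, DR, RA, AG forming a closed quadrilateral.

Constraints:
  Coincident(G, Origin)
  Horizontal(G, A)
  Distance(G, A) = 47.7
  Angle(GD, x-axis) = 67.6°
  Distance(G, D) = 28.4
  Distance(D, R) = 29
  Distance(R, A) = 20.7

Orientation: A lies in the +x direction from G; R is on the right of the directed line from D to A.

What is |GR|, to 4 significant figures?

27.22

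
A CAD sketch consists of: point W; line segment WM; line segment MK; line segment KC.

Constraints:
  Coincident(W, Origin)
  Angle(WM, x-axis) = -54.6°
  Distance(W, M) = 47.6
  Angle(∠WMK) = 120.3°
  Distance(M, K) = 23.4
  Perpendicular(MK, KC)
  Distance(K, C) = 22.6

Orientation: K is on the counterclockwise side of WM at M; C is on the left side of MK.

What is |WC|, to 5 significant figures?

50.896

∠WMK = 120.3°, so MK runs at -54.6° + (180° − 120.3°) = 5.1000° from the x-axis; with |MK| = 23.4, K = M + 23.4·(cos 5.1000°, sin 5.1000°) = (50.881, -36.720). MK ⟂ KC; with |KC| = 22.6 on the left of MK, C = K + 22.6·(-0.088894, 0.99604) = (48.872, -14.209). Then |WC| = |C − W| = 50.896.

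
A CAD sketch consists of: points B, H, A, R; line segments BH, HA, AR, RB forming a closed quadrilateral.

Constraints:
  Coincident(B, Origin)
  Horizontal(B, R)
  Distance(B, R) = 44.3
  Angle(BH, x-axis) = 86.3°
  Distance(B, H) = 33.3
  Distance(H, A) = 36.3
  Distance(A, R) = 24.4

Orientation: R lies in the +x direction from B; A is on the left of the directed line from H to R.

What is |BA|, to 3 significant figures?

43.8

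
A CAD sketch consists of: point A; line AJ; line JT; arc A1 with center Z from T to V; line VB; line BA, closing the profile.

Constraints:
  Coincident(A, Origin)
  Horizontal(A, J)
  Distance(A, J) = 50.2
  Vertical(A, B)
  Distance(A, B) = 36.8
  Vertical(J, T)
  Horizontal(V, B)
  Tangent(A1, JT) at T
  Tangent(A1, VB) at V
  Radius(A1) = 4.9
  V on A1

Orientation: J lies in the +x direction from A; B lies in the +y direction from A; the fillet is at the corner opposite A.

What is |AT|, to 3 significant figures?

59.5

A is at the origin; A and J share the same y with |AJ| = 50.2 and J on the +x side, so J = (50.2, 0.00). A and B share the same x with |AB| = 36.8 and B on the +y side, so B = (0.00, 36.8). The virtual corner opposite A is at (50.2, 36.8). The tangent condition forces ZT to be normal to JT and tangency of A1 to VB means the radius ZV is perpendicular to VB, with radius 4.9, so the center Z sits 4.9 in from both sides at Z = (45.3, 31.9). That places the tangent points at T = (50.2, 31.9) on JT and V = (45.3, 36.8) on VB. Then |AT| = |T − A| = 59.5.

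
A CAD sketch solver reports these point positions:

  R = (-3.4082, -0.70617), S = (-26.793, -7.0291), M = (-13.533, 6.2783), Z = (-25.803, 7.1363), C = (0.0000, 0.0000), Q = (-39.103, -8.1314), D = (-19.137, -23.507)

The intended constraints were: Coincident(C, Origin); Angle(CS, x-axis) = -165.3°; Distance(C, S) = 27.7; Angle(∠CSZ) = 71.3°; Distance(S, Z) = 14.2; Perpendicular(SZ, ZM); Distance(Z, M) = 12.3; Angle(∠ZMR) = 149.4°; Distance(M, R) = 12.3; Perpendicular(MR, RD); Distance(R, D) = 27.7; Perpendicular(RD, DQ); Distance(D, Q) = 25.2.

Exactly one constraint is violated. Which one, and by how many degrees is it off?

Perpendicular(RD, DQ) — off by 3.00°.

C = (0.00, 0.00) ✓; CS at -165.3° ✓; |CS| = 27.70 ✓; ∠CSZ = 71.30° ✓; |SZ| = 14.20 ✓; ∠(SZ, ZM) = 90.00° ✓; |ZM| = 12.30 ✓; ∠ZMR = 149.4° ✓; |MR| = 12.30 ✓; ∠(MR, RD) = 90.00° ✓; |RD| = 27.70 ✓; ∠(RD, DQ) = 93.00° ✗; |DQ| = 25.20 ✓.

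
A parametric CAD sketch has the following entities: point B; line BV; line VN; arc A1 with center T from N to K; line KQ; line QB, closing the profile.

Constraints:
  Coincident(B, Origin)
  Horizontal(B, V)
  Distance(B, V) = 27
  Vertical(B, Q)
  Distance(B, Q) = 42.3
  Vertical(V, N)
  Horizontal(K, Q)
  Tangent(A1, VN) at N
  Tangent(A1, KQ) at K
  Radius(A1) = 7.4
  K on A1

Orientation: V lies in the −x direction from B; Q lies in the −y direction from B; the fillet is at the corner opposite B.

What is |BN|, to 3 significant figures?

44.1

The virtual corner opposite B is at (-27.0, -42.3). Since A1 is tangent to VN there, TN ⟂ VN and since A1 is tangent to KQ there, TK ⟂ KQ, with radius 7.4, so the center T sits 7.4 in from both sides at T = (-19.6, -34.9). That places the tangent points at N = (-27.0, -34.9) on VN and K = (-19.6, -42.3) on KQ. Then |BN| = |N − B| = 44.1.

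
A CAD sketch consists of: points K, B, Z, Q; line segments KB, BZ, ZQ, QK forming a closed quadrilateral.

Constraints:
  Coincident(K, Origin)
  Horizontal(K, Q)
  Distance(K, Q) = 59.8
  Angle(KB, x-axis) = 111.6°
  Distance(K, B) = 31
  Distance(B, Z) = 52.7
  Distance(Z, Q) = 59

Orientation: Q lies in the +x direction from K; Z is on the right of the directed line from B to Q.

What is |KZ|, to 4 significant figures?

21.86

Checks: |BZ| = 52.70 ✓; |ZQ| = 59.00 ✓.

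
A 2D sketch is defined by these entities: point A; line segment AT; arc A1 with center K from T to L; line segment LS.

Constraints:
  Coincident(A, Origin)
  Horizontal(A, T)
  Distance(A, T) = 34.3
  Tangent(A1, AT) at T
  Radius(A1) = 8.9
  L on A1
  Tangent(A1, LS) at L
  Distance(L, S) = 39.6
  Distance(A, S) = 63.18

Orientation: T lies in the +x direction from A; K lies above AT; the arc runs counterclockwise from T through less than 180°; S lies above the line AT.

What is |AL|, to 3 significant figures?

44.2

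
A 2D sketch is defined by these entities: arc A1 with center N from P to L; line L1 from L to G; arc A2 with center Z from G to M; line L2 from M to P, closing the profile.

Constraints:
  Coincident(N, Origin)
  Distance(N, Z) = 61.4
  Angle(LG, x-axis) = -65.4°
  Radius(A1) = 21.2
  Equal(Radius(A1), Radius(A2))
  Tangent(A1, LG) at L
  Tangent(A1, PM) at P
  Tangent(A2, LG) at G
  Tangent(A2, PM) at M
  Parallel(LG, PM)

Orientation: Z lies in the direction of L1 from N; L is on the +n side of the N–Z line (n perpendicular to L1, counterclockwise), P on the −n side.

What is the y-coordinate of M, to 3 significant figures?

-64.7

The slot axis is L1's direction at -65.4°, so u = (cos -65.4°, sin -65.4°) = (0.416, -0.909) and n = (−sin -65.4°, cos -65.4°) = (0.909, 0.416). N is at the origin and Z lies 61.4 along u from N, so Z = 61.4·u = (25.6, -55.8). Tangency of A1 to both parallel lines with radius 21.2 puts L and P at N ± 21.2·n: L = (19.3, 8.83), P = (-19.3, -8.83). Equal radii place G and M the same way about Z: G = Z + 21.2·n = (44.8, -47.0), M = Z − 21.2·n = (6.28, -64.7). So M.y = -64.7.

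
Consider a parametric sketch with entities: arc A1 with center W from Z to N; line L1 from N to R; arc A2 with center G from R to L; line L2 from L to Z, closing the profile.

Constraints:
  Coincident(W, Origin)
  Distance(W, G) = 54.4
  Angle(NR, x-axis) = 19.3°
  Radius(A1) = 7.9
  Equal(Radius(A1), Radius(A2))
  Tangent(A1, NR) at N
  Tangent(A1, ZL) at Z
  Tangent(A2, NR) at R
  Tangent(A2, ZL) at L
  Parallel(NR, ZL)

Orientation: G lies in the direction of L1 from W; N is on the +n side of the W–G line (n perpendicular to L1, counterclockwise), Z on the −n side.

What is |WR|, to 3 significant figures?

55.0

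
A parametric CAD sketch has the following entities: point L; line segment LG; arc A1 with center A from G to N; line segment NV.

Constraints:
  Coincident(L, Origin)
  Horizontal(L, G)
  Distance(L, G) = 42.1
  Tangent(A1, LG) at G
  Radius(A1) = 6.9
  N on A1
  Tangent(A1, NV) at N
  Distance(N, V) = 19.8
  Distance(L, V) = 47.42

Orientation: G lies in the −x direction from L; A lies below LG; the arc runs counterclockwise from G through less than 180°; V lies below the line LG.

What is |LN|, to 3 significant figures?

49.2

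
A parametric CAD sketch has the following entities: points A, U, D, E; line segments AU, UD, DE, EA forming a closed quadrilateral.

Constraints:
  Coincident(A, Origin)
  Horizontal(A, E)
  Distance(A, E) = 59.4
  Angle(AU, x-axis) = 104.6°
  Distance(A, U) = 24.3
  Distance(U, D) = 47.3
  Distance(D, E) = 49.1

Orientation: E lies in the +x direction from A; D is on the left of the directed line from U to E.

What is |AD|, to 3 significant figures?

57.0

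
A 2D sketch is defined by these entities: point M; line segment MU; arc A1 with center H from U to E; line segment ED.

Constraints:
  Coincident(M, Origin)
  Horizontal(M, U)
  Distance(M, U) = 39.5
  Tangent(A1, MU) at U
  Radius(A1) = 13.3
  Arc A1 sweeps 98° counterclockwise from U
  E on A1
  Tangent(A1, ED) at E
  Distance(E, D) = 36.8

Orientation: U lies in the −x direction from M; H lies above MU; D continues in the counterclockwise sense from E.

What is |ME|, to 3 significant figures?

30.4

A1 meets MU tangentially, so HU is at right angles to MU, so H = U + (0, 13.3) = (-39.5, 13.3). On A1, U sits at bearing -90° from H; a 98° counterclockwise sweep puts E at bearing 8°, so E = H + 13.3·(cos 8°, sin 8°) = (-26.3, 15.2). Then |ME| = |E − M| = 30.4.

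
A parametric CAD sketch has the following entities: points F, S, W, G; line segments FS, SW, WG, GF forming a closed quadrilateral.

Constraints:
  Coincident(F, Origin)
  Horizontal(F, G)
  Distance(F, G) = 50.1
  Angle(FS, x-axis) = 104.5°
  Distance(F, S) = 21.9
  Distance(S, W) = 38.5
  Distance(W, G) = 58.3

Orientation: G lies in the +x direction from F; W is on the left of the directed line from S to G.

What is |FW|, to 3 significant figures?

53.9

Checks: |SW| = 38.50 ✓; |WG| = 58.30 ✓.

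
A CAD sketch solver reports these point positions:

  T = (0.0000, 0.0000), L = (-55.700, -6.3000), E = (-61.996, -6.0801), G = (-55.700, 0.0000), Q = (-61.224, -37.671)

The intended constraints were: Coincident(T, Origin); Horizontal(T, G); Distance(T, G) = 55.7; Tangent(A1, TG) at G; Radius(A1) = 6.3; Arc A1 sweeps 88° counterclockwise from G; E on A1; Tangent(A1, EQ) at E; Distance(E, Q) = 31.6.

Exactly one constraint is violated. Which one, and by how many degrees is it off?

Tangent(A1, EQ) at E — off by 3.40°.

T = (0.00, 0.00) ✓; T.y = 0.00, G.y = 0.00 ✓; |TG| = 55.70 ✓; ∠(LG, GT) = 90.00° ✓; |LG| = 6.300 ✓; bearing(L→E) − bearing(L→G) = 88.00° ✓; |LE| = 6.300 ✓; ∠(LE, EQ) = 86.60° ✗; |EQ| = 31.60 ✓.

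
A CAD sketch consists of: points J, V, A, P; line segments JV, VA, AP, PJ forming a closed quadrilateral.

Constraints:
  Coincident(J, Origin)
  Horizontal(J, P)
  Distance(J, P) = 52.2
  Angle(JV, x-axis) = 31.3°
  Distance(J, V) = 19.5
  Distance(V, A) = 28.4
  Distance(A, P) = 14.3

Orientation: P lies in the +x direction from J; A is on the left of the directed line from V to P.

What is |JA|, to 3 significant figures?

46.6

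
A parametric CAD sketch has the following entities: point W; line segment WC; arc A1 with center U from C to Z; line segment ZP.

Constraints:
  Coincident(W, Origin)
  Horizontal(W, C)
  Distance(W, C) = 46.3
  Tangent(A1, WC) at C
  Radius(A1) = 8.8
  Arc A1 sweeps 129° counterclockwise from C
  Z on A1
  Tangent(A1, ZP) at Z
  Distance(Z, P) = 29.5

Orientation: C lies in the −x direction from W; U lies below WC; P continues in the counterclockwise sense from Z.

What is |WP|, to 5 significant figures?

50.833

On A1, C sits at bearing 90° from U; a 129° counterclockwise sweep puts Z at bearing 219°, so Z = U + 8.8·(cos 219°, sin 219°) = (-53.139, -14.338). The tangent condition forces UZ to be normal to ZP, so ZP runs along (−sin 219°, cos 219°); with |ZP| = 29.5, P = (-34.574, -37.264). Then |WP| = |P − W| = 50.833.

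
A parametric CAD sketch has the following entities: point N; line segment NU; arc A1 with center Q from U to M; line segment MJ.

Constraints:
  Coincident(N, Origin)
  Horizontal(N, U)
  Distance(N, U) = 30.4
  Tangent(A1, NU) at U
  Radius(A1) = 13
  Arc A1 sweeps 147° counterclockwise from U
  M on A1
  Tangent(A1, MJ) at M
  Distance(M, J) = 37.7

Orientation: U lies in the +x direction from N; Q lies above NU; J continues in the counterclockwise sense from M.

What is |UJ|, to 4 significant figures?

50.76

N is at the origin; N and U share the same y with |NU| = 30.4 and U on the +x side, so U = (30.40, 0.000). Since A1 is tangent to NU there, QU ⟂ NU, so Q = U + (0, 13) = (30.40, 13.00). On A1, U sits at bearing -90° from Q; a 147° counterclockwise sweep puts M at bearing 57°, so M = Q + 13.0·(cos 57°, sin 57°) = (37.48, 23.90). Since A1 is tangent to MJ there, QM ⟂ MJ, so MJ runs along (−sin 57°, cos 57°); with |MJ| = 37.7, J = (5.862, 44.44). Then |UJ| = |J − U| = 50.76.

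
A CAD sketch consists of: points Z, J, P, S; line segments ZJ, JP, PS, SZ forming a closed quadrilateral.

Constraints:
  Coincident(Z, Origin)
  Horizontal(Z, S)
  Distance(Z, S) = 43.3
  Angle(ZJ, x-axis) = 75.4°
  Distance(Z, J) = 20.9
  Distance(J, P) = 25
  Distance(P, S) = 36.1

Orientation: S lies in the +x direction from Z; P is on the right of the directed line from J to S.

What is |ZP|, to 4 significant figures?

8.841

Checks: |JP| = 25.00 ✓; |PS| = 36.10 ✓.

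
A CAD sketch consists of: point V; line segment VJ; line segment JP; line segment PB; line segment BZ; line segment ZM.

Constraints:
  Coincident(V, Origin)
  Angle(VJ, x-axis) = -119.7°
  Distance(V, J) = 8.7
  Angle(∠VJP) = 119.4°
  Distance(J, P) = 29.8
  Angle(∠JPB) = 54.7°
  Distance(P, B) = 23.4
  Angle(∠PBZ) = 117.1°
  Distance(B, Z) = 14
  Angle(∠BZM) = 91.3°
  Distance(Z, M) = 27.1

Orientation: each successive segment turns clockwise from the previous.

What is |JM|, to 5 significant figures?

11.328

V is at the origin; VJ runs at -119.7° with length 8.7, so J = (-4.3105, -7.5571). ∠VJP = 119.4° gives JP at 179.70° from the x-axis; with |JP| = 29.8, P = (-34.110, -7.4011). ∠JPB = 54.7° gives PB at 54.400° from the x-axis; with |PB| = 23.4, B = (-20.488, 11.625). ∠PBZ = 117.1° gives BZ at -8.5000° from the x-axis; with |BZ| = 14.0, Z = (-6.6422, 9.5562). ∠BZM = 91.3° gives ZM at -97.200° from the x-axis; with |ZM| = 27.1, M = (-10.039, -17.330). Then |JM| = |M − J| = 11.328.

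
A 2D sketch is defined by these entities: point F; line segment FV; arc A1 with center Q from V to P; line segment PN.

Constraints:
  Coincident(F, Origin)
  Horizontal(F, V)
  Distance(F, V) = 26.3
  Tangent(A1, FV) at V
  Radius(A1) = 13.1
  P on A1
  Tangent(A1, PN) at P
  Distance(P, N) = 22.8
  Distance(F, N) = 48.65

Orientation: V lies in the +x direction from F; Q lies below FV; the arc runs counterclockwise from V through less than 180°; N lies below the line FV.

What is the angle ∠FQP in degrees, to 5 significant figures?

61.584°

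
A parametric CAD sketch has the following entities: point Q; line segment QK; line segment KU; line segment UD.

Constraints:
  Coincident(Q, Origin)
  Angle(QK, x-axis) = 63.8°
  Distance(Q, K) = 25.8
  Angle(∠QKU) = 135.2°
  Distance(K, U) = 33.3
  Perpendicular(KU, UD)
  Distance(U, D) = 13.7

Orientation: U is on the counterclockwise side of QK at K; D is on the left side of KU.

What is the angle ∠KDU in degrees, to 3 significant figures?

67.6°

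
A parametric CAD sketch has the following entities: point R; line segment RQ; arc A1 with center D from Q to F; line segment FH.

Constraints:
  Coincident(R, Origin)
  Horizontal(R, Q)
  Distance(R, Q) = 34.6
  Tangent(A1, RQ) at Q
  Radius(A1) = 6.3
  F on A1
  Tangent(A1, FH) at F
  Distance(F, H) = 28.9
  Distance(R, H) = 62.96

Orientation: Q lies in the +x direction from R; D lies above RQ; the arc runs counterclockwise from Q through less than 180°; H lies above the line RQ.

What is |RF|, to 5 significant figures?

39.468

Checks: R.y = 0.00, Q.y = 0.00 ✓; |DF| = 6.300 ✓; ∠(DF, FH) = 90.00° ✓; |FH| = 28.90 ✓; |RH| = 62.96 ✓.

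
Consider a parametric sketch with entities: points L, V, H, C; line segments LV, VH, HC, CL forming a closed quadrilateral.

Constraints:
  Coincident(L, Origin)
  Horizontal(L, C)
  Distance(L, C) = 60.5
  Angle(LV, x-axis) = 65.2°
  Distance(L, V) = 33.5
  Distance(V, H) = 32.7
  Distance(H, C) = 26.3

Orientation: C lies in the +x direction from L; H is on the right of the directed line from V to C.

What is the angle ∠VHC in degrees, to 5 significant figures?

140.19°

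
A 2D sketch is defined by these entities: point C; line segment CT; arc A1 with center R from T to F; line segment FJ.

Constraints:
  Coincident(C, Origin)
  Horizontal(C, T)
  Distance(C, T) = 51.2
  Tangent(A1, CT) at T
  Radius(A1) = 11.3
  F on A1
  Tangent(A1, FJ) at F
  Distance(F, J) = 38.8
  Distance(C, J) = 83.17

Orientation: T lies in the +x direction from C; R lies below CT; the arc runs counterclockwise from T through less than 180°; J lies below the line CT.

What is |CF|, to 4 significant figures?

46.51

Checks: |RF| = 11.30 ✓; ∠(RF, FJ) = 90.00° ✓; |FJ| = 38.80 ✓; |CJ| = 83.17 ✓.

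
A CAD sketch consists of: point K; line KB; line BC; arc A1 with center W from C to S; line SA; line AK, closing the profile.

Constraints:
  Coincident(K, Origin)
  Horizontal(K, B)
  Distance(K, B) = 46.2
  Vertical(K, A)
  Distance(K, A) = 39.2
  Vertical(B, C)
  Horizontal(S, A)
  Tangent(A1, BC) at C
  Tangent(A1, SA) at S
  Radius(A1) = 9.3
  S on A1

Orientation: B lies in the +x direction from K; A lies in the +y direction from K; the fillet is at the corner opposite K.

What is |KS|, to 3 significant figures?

53.8

The virtual corner opposite K is at (46.2, 39.2). A1 meets BC tangentially, so WC is at right angles to BC and tangency of A1 to SA means the radius WS is perpendicular to SA, with radius 9.3, so the center W sits 9.3 in from both sides at W = (36.9, 29.9). That places the tangent points at C = (46.2, 29.9) on BC and S = (36.9, 39.2) on SA. Then |KS| = |S − K| = 53.8.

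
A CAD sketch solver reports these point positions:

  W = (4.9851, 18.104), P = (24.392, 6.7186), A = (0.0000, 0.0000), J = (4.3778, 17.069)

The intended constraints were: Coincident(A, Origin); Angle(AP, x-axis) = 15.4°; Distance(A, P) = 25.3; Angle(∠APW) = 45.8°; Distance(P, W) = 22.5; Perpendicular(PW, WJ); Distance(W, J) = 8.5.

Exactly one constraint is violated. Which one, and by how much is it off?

Distance(W, J) = 8.5 — off by 7.30.

A = (0.00, 0.00) ✓; AP at 15.40° ✓; |AP| = 25.30 ✓; ∠APW = 45.80° ✓; |PW| = 22.50 ✓; ∠(PW, WJ) = 90.00° ✓; |WJ| = 1.200 ✗.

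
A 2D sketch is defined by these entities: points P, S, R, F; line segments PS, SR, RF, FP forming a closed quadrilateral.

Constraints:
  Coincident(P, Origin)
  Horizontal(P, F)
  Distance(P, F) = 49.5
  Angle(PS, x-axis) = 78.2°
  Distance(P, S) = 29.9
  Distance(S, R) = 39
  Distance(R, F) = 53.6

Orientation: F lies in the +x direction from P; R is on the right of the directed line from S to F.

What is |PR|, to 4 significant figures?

9.206

Checks: |SR| = 39.00 ✓; |RF| = 53.60 ✓.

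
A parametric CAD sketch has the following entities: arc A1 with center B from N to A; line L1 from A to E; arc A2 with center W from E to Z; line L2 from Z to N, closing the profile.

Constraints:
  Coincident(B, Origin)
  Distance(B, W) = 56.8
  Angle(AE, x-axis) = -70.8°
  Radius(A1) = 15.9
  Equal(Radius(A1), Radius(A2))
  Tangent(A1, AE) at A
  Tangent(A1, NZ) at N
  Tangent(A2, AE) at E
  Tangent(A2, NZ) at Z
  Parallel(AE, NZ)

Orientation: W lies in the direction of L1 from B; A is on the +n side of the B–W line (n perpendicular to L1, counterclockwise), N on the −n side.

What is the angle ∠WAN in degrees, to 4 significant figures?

74.36°

The slot axis is L1's direction at -70.8°, so u = (cos -70.8°, sin -70.8°) = (0.3289, -0.9444) and n = (−sin -70.8°, cos -70.8°) = (0.9444, 0.3289). B is at the origin and W lies 56.8 along u from B, so W = 56.8·u = (18.68, -53.64). Tangency of A1 to both parallel lines with radius 15.9 puts A and N at B ± 15.9·n: A = (15.02, 5.229), N = (-15.02, -5.229). Then cos ∠WAN = AW·AN / (|AW||AN|), giving 74.36°.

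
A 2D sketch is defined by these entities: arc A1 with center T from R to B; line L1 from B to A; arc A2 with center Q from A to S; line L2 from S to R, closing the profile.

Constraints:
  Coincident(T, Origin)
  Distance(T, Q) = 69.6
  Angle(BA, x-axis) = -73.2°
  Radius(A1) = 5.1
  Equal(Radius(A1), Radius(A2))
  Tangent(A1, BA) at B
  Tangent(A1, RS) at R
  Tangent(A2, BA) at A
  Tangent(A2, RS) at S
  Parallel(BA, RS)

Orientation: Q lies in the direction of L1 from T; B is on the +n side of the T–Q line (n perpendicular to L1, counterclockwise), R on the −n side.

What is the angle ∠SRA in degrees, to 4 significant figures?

8.337°

The slot axis is L1's direction at -73.2°, so u = (cos -73.2°, sin -73.2°) = (0.2890, -0.9573) and n = (−sin -73.2°, cos -73.2°) = (0.9573, 0.2890). T is at the origin and Q lies 69.6 along u from T, so Q = 69.6·u = (20.12, -66.63). Tangency of A1 to both parallel lines with radius 5.1 puts B and R at T ± 5.1·n: B = (4.882, 1.474), R = (-4.882, -1.474). Equal radii place A and S the same way about Q: A = Q + 5.1·n = (25.00, -65.16), S = Q − 5.1·n = (15.23, -68.10). Then cos ∠SRA = RS·RA / (|RS||RA|), giving 8.337°.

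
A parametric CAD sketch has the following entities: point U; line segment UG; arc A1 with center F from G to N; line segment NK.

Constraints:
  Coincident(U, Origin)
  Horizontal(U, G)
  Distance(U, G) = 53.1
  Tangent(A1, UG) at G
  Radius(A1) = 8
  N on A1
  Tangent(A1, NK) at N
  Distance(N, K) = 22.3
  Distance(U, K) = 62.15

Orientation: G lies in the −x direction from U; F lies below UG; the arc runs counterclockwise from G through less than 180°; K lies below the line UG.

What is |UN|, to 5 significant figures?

61.587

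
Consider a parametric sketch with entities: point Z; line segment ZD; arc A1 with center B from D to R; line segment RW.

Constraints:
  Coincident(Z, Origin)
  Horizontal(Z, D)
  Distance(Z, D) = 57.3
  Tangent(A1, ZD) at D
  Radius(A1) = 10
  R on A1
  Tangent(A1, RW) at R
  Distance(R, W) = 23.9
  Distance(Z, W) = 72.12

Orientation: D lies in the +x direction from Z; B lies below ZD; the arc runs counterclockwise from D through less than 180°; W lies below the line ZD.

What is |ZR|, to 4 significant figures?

51.59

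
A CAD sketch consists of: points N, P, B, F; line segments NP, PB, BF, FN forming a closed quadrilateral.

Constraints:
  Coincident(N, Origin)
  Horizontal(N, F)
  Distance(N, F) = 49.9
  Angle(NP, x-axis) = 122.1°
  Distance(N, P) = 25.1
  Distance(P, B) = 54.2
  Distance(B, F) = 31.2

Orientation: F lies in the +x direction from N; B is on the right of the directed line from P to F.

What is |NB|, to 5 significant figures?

30.075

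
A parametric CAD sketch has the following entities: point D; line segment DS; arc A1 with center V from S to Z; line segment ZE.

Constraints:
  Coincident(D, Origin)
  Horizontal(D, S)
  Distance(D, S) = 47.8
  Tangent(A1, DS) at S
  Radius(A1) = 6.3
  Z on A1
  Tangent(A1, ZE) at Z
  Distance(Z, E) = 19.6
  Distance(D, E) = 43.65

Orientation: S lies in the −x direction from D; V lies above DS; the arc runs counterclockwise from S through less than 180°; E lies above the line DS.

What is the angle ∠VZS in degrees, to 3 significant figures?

52.4°

D is at the origin; D and S share the same y with |DS| = 47.8 and S on the −x side, so S = (-47.8, 0.00). The tangent condition forces VS to be normal to DS, so V = S + (0, 6.3) = (-47.8, 6.30). Since VZ ⟂ ZE (tangency), |VE| = √(6.3² + 19.6²) = 20.6 regardless of where Z sits on A1. So E lies on both circle(D, 43.65) and circle(V, 20.6); the above-DS intersection is E = (-36.7, 23.6). Z is the foot of the tangent from E: Z = (-41.7, 4.69).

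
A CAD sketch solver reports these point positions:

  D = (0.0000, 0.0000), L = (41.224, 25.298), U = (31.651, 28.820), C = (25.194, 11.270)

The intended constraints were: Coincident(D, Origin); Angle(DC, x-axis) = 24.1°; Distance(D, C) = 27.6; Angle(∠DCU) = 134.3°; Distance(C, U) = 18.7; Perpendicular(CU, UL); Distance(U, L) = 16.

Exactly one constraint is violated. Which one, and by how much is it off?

Distance(U, L) = 16 — off by 5.80.

D = (0.00, 0.00) ✓; DC at 24.10° ✓; |DC| = 27.60 ✓; ∠DCU = 134.3° ✓; |CU| = 18.70 ✓; ∠(CU, UL) = 90.00° ✓; |UL| = 10.20 ✗.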